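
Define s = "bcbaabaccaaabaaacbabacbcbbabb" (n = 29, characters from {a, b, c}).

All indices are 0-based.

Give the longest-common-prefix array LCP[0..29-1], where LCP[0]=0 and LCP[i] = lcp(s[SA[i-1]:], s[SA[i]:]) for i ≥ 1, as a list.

rank→(start, suffix):
  0 → (9, 'aaabaaacbabacbcbbabb')
  1 → (13, 'aaacbabacbcbbabb')
  2 → (10, 'aabaaacbabacbcbbabb')
  3 → (3, 'aabaccaaabaaacbabacbcbbabb')
  4 → (14, 'aacbabacbcbbabb')
  5 → (11, 'abaaacbabacbcbbabb')
  6 → (18, 'abacbcbbabb')
  7 → (4, 'abaccaaabaaacbabacbcbbabb')
  8 → (26, 'abb')
  9 → (15, 'acbabacbcbbabb')
  10 → (20, 'acbcbbabb')
  11 → (6, 'accaaabaaacbabacbcbbabb')
  12 → (28, 'b')
  13 → (12, 'baaacbabacbcbbabb')
  14 → (2, 'baabaccaaabaaacbabacbcbbabb')
  15 → (17, 'babacbcbbabb')
  16 → (25, 'babb')
  17 → (19, 'bacbcbbabb')
  18 → (5, 'baccaaabaaacbabacbcbbabb')
  19 → (27, 'bb')
  20 → (24, 'bbabb')
  21 → (0, 'bcbaabaccaaabaaacbabacbcbbabb')
  22 → (22, 'bcbbabb')
  23 → (8, 'caaabaaacbabacbcbbabb')
  24 → (1, 'cbaabaccaaabaaacbabacbcbbabb')
  25 → (16, 'cbabacbcbbabb')
  26 → (23, 'cbbabb')
  27 → (21, 'cbcbbabb')
  28 → (7, 'ccaaabaaacbabacbcbbabb')

SA = [9, 13, 10, 3, 14, 11, 18, 4, 26, 15, 20, 6, 28, 12, 2, 17, 25, 19, 5, 27, 24, 0, 22, 8, 1, 16, 23, 21, 7]
rank  pair      lcp
   1  s[9:],s[13:]  3  'aaa'
   2  s[13:],s[10:]  2  'aa'
   3  s[10:],s[3:]  4  'aaba'
   4  s[3:],s[14:]  2  'aa'
   5  s[14:],s[11:]  1  'a'
   6  s[11:],s[18:]  3  'aba'
   7  s[18:],s[4:]  4  'abac'
   8  s[4:],s[26:]  2  'ab'
   9  s[26:],s[15:]  1  'a'
  10  s[15:],s[20:]  3  'acb'
  11  s[20:],s[6:]  2  'ac'
  12  s[6:],s[28:]  0  ''
  13  s[28:],s[12:]  1  'b'
  14  s[12:],s[2:]  3  'baa'
  15  s[2:],s[17:]  2  'ba'
  16  s[17:],s[25:]  3  'bab'
  17  s[25:],s[19:]  2  'ba'
  18  s[19:],s[5:]  3  'bac'
  19  s[5:],s[27:]  1  'b'
  20  s[27:],s[24:]  2  'bb'
  21  s[24:],s[0:]  1  'b'
  22  s[0:],s[22:]  3  'bcb'
  23  s[22:],s[8:]  0  ''
  24  s[8:],s[1:]  1  'c'
  25  s[1:],s[16:]  3  'cba'
  26  s[16:],s[23:]  2  'cb'
  27  s[23:],s[21:]  2  'cb'
  28  s[21:],s[7:]  1  'c'

[0, 3, 2, 4, 2, 1, 3, 4, 2, 1, 3, 2, 0, 1, 3, 2, 3, 2, 3, 1, 2, 1, 3, 0, 1, 3, 2, 2, 1]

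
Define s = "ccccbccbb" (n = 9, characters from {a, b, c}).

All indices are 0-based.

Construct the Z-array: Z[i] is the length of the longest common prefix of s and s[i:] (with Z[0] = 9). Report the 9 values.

Z[0]=9
i=1: outside box; Z[1]=3 extend→box=[1,4)
i=2: min(r-i=2, Z[1]=3)=2; Z[2]=2
i=3: min(r-i=1, Z[2]=2)=1; Z[3]=1
i=4: outside box; Z[4]=0
i=5: outside box; Z[5]=2 extend→box=[5,7)
i=6: min(r-i=1, Z[1]=3)=1; Z[6]=1
i=7: outside box; Z[7]=0
i=8: outside box; Z[8]=0

[9, 3, 2, 1, 0, 2, 1, 0, 0]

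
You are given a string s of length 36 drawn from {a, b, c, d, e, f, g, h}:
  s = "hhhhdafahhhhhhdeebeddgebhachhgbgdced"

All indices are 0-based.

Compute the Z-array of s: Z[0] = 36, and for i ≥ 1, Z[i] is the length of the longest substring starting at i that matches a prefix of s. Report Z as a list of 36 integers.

[36, 3, 2, 1, 0, 0, 0, 0, 4, 4, 5, 3, 2, 1, 0, 0, 0, 0, 0, 0, 0, 0, 0, 0, 1, 0, 0, 2, 1, 0, 0, 0, 0, 0, 0, 0]

Z[0]=36
i=1: i≥r, start 0; Z[1]=3 grow→box=[1,4)
i=2: min(r-i=2, Z[1]=3)=2; Z[2]=2
i=3: min(r-i=1, Z[2]=2)=1; Z[3]=1
i=4: i≥r, start 0; Z[4]=0
i=5: i≥r, start 0; Z[5]=0
i=6: i≥r, start 0; Z[6]=0
i=7: i≥r, start 0; Z[7]=0
i=8: i≥r, start 0; Z[8]=4 grow→box=[8,12)
i=9: min(r-i=3, Z[1]=3)=3; Z[9]=4 grow→box=[9,13)
i=10: min(r-i=3, Z[1]=3)=3; Z[10]=5 grow→box=[10,15)
i=11: min(r-i=4, Z[1]=3)=3; Z[11]=3
i=12: min(r-i=3, Z[2]=2)=2; Z[12]=2
i=13: min(r-i=2, Z[3]=1)=1; Z[13]=1
i=14: min(r-i=1, Z[4]=0)=0; Z[14]=0
i=15: i≥r, start 0; Z[15]=0
i=16: i≥r, start 0; Z[16]=0
i=17: i≥r, start 0; Z[17]=0
i=18: i≥r, start 0; Z[18]=0
i=19: i≥r, start 0; Z[19]=0
i=20: i≥r, start 0; Z[20]=0
i=21: i≥r, start 0; Z[21]=0
i=22: i≥r, start 0; Z[22]=0
i=23: i≥r, start 0; Z[23]=0
i=24: i≥r, start 0; Z[24]=1 grow→box=[24,25)
i=25: i≥r, start 0; Z[25]=0
i=26: i≥r, start 0; Z[26]=0
i=27: i≥r, start 0; Z[27]=2 grow→box=[27,29)
i=28: min(r-i=1, Z[1]=3)=1; Z[28]=1
i=29: i≥r, start 0; Z[29]=0
i=30: i≥r, start 0; Z[30]=0
i=31: i≥r, start 0; Z[31]=0
i=32: i≥r, start 0; Z[32]=0
i=33: i≥r, start 0; Z[33]=0
i=34: i≥r, start 0; Z[34]=0
i=35: i≥r, start 0; Z[35]=0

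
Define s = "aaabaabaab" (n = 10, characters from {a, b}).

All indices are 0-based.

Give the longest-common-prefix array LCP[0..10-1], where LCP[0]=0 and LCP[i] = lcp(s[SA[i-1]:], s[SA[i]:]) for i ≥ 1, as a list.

[0, 2, 3, 6, 1, 2, 5, 0, 1, 4]

rank→(start, suffix):
  0 → (0, 'aaabaabaab')
  1 → (7, 'aab')
  2 → (4, 'aabaab')
  3 → (1, 'aabaabaab')
  4 → (8, 'ab')
  5 → (5, 'abaab')
  6 → (2, 'abaabaab')
  7 → (9, 'b')
  8 → (6, 'baab')
  9 → (3, 'baabaab')

SA = [0, 7, 4, 1, 8, 5, 2, 9, 6, 3]
i: (SA[i-1],SA[i]) lcp shared
  1: (0,7) 2 'aa'
  2: (7,4) 3 'aab'
  3: (4,1) 6 'aabaab'
  4: (1,8) 1 'a'
  5: (8,5) 2 'ab'
  6: (5,2) 5 'abaab'
  7: (2,9) 0 ''
  8: (9,6) 1 'b'
  9: (6,3) 4 'baab'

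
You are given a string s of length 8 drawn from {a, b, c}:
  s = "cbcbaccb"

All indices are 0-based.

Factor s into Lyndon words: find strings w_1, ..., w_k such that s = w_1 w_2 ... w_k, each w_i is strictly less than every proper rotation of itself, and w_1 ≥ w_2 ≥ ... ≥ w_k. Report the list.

["c", "bc", "b", "accb"]

emit factor 1: 'c' (i=0, period=1)
emit factor 2: 'bc' (i=1, period=2)
emit factor 3: 'b' (i=3, period=1)
emit factor 4: 'accb' (i=4, period=4)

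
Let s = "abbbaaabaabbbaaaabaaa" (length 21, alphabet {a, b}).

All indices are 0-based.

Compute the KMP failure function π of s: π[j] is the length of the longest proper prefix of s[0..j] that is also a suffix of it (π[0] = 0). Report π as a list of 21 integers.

π[0] = 0
j=1 s[j]='b': π[1]=0 (border '')
j=2 s[j]='b': π[2]=0 (border '')
j=3 s[j]='b': π[3]=0 (border '')
j=4 s[j]='a': π[4]=1 (border 'a')
j=5 s[j]='a': k: 1→0; π[5]=1 (border 'a')
j=6 s[j]='a': k: 1→0; π[6]=1 (border 'a')
j=7 s[j]='b': π[7]=2 (border 'ab')
j=8 s[j]='a': k: 2→0; π[8]=1 (border 'a')
j=9 s[j]='a': k: 1→0; π[9]=1 (border 'a')
j=10 s[j]='b': π[10]=2 (border 'ab')
j=11 s[j]='b': π[11]=3 (border 'abb')
j=12 s[j]='b': π[12]=4 (border 'abbb')
j=13 s[j]='a': π[13]=5 (border 'abbba')
j=14 s[j]='a': π[14]=6 (border 'abbbaa')
j=15 s[j]='a': π[15]=7 (border 'abbbaaa')
j=16 s[j]='a': k: 7→1→0; π[16]=1 (border 'a')
j=17 s[j]='b': π[17]=2 (border 'ab')
j=18 s[j]='a': k: 2→0; π[18]=1 (border 'a')
j=19 s[j]='a': k: 1→0; π[19]=1 (border 'a')
j=20 s[j]='a': k: 1→0; π[20]=1 (border 'a')

[0, 0, 0, 0, 1, 1, 1, 2, 1, 1, 2, 3, 4, 5, 6, 7, 1, 2, 1, 1, 1]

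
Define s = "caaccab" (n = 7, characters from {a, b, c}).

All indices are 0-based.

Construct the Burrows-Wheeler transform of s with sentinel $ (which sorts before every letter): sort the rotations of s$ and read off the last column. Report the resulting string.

rank  rotation  last
    0  $caaccab  b
    1  aaccab$c  c
    2  ab$caacc  c
    3  accab$ca  a
    4  b$caacca  a
    5  caaccab$  $
    6  cab$caac  c
    7  ccab$caa  a

bccaa$ca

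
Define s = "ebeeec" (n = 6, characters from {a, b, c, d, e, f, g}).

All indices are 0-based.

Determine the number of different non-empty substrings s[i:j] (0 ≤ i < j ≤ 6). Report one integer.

17

rank→(start, suffix):
  0 → (1, 'beeec')
  1 → (5, 'c')
  2 → (0, 'ebeeec')
  3 → (4, 'ec')
  4 → (3, 'eec')
  5 → (2, 'eeec')

SA = [1, 5, 0, 4, 3, 2]
i: (SA[i-1],SA[i]) lcp shared
  1: (1,5) 0 ''
  2: (5,0) 0 ''
  3: (0,4) 1 'e'
  4: (4,3) 1 'e'
  5: (3,2) 2 'ee'

n(n+1)/2 = 6·7/2 = 21
Σ LCP = 0 + 0 + 0 + 1 + 1 + 2 = 4
distinct = 21 − 4 = 17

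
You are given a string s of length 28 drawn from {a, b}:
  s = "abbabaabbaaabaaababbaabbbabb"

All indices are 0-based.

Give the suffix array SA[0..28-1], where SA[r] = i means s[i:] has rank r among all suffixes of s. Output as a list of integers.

rank | idx | suffix
   0 |   9 | aaabaaababbaabbbabb
   1 |  13 | aaababbaabbbabb
   2 |  10 | aabaaababbaabbbabb
   3 |  14 | aababbaabbbabb
   4 |   5 | aabbaaabaaababbaabbbabb
   5 |  20 | aabbbabb
   6 |  11 | abaaababbaabbbabb
   7 |   3 | abaabbaaabaaababbaabbbabb
   8 |  15 | ababbaabbbabb
   9 |  25 | abb
  10 |   6 | abbaaabaaababbaabbbabb
  11 |  17 | abbaabbbabb
  12 |   0 | abbabaabbaaabaaababbaabbbabb
  13 |  21 | abbbabb
  14 |  27 | b
  15 |   8 | baaabaaababbaabbbabb
  16 |  12 | baaababbaabbbabb
  17 |   4 | baabbaaabaaababbaabbbabb
  18 |  19 | baabbbabb
  19 |   2 | babaabbaaabaaababbaabbbabb
  20 |  24 | babb
  21 |  16 | babbaabbbabb
  22 |  26 | bb
  23 |   7 | bbaaabaaababbaabbbabb
  24 |  18 | bbaabbbabb
  25 |   1 | bbabaabbaaabaaababbaabbbabb
  26 |  23 | bbabb
  27 |  22 | bbbabb

[9, 13, 10, 14, 5, 20, 11, 3, 15, 25, 6, 17, 0, 21, 27, 8, 12, 4, 19, 2, 24, 16, 26, 7, 18, 1, 23, 22]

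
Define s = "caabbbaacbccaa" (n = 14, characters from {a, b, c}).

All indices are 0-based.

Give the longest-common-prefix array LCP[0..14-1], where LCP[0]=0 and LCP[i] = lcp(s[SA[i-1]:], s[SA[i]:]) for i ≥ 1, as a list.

rank→(start, suffix):
  0 → (13, 'a')
  1 → (12, 'aa')
  2 → (1, 'aabbbaacbccaa')
  3 → (6, 'aacbccaa')
  4 → (2, 'abbbaacbccaa')
  5 → (7, 'acbccaa')
  6 → (5, 'baacbccaa')
  7 → (4, 'bbaacbccaa')
  8 → (3, 'bbbaacbccaa')
  9 → (9, 'bccaa')
  10 → (11, 'caa')
  11 → (0, 'caabbbaacbccaa')
  12 → (8, 'cbccaa')
  13 → (10, 'ccaa')

SA = [13, 12, 1, 6, 2, 7, 5, 4, 3, 9, 11, 0, 8, 10]
i: (SA[i-1],SA[i]) lcp shared
  1: (13,12) 1 'a'
  2: (12,1) 2 'aa'
  3: (1,6) 2 'aa'
  4: (6,2) 1 'a'
  5: (2,7) 1 'a'
  6: (7,5) 0 ''
  7: (5,4) 1 'b'
  8: (4,3) 2 'bb'
  9: (3,9) 1 'b'
  10: (9,11) 0 ''
  11: (11,0) 3 'caa'
  12: (0,8) 1 'c'
  13: (8,10) 1 'c'

[0, 1, 2, 2, 1, 1, 0, 1, 2, 1, 0, 3, 1, 1]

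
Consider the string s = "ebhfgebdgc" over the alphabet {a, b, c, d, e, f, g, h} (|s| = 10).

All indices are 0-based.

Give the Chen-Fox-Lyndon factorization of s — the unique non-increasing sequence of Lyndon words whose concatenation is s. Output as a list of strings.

["e", "bhfge", "bdgc"]

emit factor 1: 'e' (i=0, period=1)
emit factor 2: 'bhfge' (i=1, period=5)
emit factor 3: 'bdgc' (i=6, period=4)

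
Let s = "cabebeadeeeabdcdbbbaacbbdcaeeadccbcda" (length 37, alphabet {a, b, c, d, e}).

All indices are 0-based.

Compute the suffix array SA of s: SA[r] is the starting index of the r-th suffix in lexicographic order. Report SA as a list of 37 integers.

[36, 19, 11, 1, 20, 29, 6, 26, 18, 17, 16, 22, 33, 23, 12, 4, 2, 0, 25, 21, 32, 31, 34, 14, 35, 15, 24, 30, 13, 7, 10, 28, 5, 3, 9, 27, 8]

rank→(start, suffix):
  0 → (36, 'a')
  1 → (19, 'aacbbdcaeeadccbcda')
  2 → (11, 'abdcdbbbaacbbdcaeeadccbcda')
  3 → (1, 'abebeadeeeabdcdbbbaacbbdcaeeadccbcda')
  4 → (20, 'acbbdcaeeadccbcda')
  5 → (29, 'adccbcda')
  6 → (6, 'adeeeabdcdbbbaacbbdcaeeadccbcda')
  7 → (26, 'aeeadccbcda')
  8 → (18, 'baacbbdcaeeadccbcda')
  9 → (17, 'bbaacbbdcaeeadccbcda')
  10 → (16, 'bbbaacbbdcaeeadccbcda')
  11 → (22, 'bbdcaeeadccbcda')
  12 → (33, 'bcda')
  13 → (23, 'bdcaeeadccbcda')
  14 → (12, 'bdcdbbbaacbbdcaeeadccbcda')
  15 → (4, 'beadeeeabdcdbbbaacbbdcaeeadccbcda')
  16 → (2, 'bebeadeeeabdcdbbbaacbbdcaeeadccbcda')
  17 → (0, 'cabebeadeeeabdcdbbbaacbbdcaeeadccbcda')
  18 → (25, 'caeeadccbcda')
  19 → (21, 'cbbdcaeeadccbcda')
  20 → (32, 'cbcda')
  21 → (31, 'ccbcda')
  22 → (34, 'cda')
  23 → (14, 'cdbbbaacbbdcaeeadccbcda')
  24 → (35, 'da')
  25 → (15, 'dbbbaacbbdcaeeadccbcda')
  26 → (24, 'dcaeeadccbcda')
  27 → (30, 'dccbcda')
  28 → (13, 'dcdbbbaacbbdcaeeadccbcda')
  29 → (7, 'deeeabdcdbbbaacbbdcaeeadccbcda')
  30 → (10, 'eabdcdbbbaacbbdcaeeadccbcda')
  31 → (28, 'eadccbcda')
  32 → (5, 'eadeeeabdcdbbbaacbbdcaeeadccbcda')
  33 → (3, 'ebeadeeeabdcdbbbaacbbdcaeeadccbcda')
  34 → (9, 'eeabdcdbbbaacbbdcaeeadccbcda')
  35 → (27, 'eeadccbcda')
  36 → (8, 'eeeabdcdbbbaacbbdcaeeadccbcda')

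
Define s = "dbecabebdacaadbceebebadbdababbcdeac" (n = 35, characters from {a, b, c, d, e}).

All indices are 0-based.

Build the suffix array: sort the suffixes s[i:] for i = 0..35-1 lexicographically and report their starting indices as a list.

rank | idx | suffix
   0 |  11 | aadbceebebadbdababbcdeac
   1 |  25 | ababbcdeac
   2 |  27 | abbcdeac
   3 |   4 | abebdacaadbceebebadbdababbcdeac
   4 |  33 | ac
   5 |   9 | acaadbceebebadbdababbcdeac
   6 |  12 | adbceebebadbdababbcdeac
   7 |  21 | adbdababbcdeac
   8 |  26 | babbcdeac
   9 |  20 | badbdababbcdeac
  10 |  28 | bbcdeac
  11 |  29 | bcdeac
  12 |  14 | bceebebadbdababbcdeac
  13 |  23 | bdababbcdeac
  14 |   7 | bdacaadbceebebadbdababbcdeac
  15 |  18 | bebadbdababbcdeac
  16 |   5 | bebdacaadbceebebadbdababbcdeac
  17 |   1 | becabebdacaadbceebebadbdababbcdeac
  18 |  34 | c
  19 |  10 | caadbceebebadbdababbcdeac
  20 |   3 | cabebdacaadbceebebadbdababbcdeac
  21 |  30 | cdeac
  22 |  15 | ceebebadbdababbcdeac
  23 |  24 | dababbcdeac
  24 |   8 | dacaadbceebebadbdababbcdeac
  25 |  13 | dbceebebadbdababbcdeac
  26 |  22 | dbdababbcdeac
  27 |   0 | dbecabebdacaadbceebebadbdababbcdeac
  28 |  31 | deac
  29 |  32 | eac
  30 |  19 | ebadbdababbcdeac
  31 |   6 | ebdacaadbceebebadbdababbcdeac
  32 |  17 | ebebadbdababbcdeac
  33 |   2 | ecabebdacaadbceebebadbdababbcdeac
  34 |  16 | eebebadbdababbcdeac

[11, 25, 27, 4, 33, 9, 12, 21, 26, 20, 28, 29, 14, 23, 7, 18, 5, 1, 34, 10, 3, 30, 15, 24, 8, 13, 22, 0, 31, 32, 19, 6, 17, 2, 16]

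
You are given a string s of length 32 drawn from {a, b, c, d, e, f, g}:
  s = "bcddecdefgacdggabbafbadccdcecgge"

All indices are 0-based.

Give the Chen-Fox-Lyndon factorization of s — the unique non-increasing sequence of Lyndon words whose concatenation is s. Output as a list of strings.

["bcddecdefg", "acdgg", "abbafbadccdcecgge"]

emit factor 1: 'bcddecdefg' (i=0, period=10)
emit factor 2: 'acdgg' (i=10, period=5)
emit factor 3: 'abbafbadccdcecgge' (i=15, period=17)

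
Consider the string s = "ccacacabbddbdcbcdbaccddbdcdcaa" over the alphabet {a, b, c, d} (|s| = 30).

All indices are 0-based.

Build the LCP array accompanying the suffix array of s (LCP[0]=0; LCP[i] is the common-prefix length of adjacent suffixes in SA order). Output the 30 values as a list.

rank | idx | suffix
   0 |  29 | a
   1 |  28 | aa
   2 |   6 | abbddbdcbcdbaccddbdcdcaa
   3 |   4 | acabbddbdcbcdbaccddbdcdcaa
   4 |   2 | acacabbddbdcbcdbaccddbdcdcaa
   5 |  18 | accddbdcdcaa
   6 |  17 | baccddbdcdcaa
   7 |   7 | bbddbdcbcdbaccddbdcdcaa
   8 |  14 | bcdbaccddbdcdcaa
   9 |  11 | bdcbcdbaccddbdcdcaa
  10 |  23 | bdcdcaa
  11 |   8 | bddbdcbcdbaccddbdcdcaa
  12 |  27 | caa
  13 |   5 | cabbddbdcbcdbaccddbdcdcaa
  14 |   3 | cacabbddbdcbcdbaccddbdcdcaa
  15 |   1 | cacacabbddbdcbcdbaccddbdcdcaa
  16 |  13 | cbcdbaccddbdcdcaa
  17 |   0 | ccacacabbddbdcbcdbaccddbdcdcaa
  18 |  19 | ccddbdcdcaa
  19 |  15 | cdbaccddbdcdcaa
  20 |  25 | cdcaa
  21 |  20 | cddbdcdcaa
  22 |  16 | dbaccddbdcdcaa
  23 |  10 | dbdcbcdbaccddbdcdcaa
  24 |  22 | dbdcdcaa
  25 |  26 | dcaa
  26 |  12 | dcbcdbaccddbdcdcaa
  27 |  24 | dcdcaa
  28 |   9 | ddbdcbcdbaccddbdcdcaa
  29 |  21 | ddbdcdcaa

SA = [29, 28, 6, 4, 2, 18, 17, 7, 14, 11, 23, 8, 27, 5, 3, 1, 13, 0, 19, 15, 25, 20, 16, 10, 22, 26, 12, 24, 9, 21]
i: (SA[i-1],SA[i]) lcp shared
  1: (29,28) 1 'a'
  2: (28,6) 1 'a'
  3: (6,4) 1 'a'
  4: (4,2) 3 'aca'
  5: (2,18) 2 'ac'
  6: (18,17) 0 ''
  7: (17,7) 1 'b'
  8: (7,14) 1 'b'
  9: (14,11) 1 'b'
  10: (11,23) 3 'bdc'
  11: (23,8) 2 'bd'
  12: (8,27) 0 ''
  13: (27,5) 2 'ca'
  14: (5,3) 2 'ca'
  15: (3,1) 4 'caca'
  16: (1,13) 1 'c'
  17: (13,0) 1 'c'
  18: (0,19) 2 'cc'
  19: (19,15) 1 'c'
  20: (15,25) 2 'cd'
  21: (25,20) 2 'cd'
  22: (20,16) 0 ''
  23: (16,10) 2 'db'
  24: (10,22) 4 'dbdc'
  25: (22,26) 1 'd'
  26: (26,12) 2 'dc'
  27: (12,24) 2 'dc'
  28: (24,9) 1 'd'
  29: (9,21) 5 'ddbdc'

[0, 1, 1, 1, 3, 2, 0, 1, 1, 1, 3, 2, 0, 2, 2, 4, 1, 1, 2, 1, 2, 2, 0, 2, 4, 1, 2, 2, 1, 5]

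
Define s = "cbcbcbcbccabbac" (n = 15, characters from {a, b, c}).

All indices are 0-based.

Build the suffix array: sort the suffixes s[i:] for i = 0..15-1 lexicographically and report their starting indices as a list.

sorted suffixes:
  #0 SA[0]=10  'abbac'
  #1 SA[1]=13  'ac'
  #2 SA[2]=12  'bac'
  #3 SA[3]=11  'bbac'
  #4 SA[4]=1  'bcbcbcbccabbac'
  #5 SA[5]=3  'bcbcbccabbac'
  #6 SA[6]=5  'bcbccabbac'
  #7 SA[7]=7  'bccabbac'
  #8 SA[8]=14  'c'
  #9 SA[9]=9  'cabbac'
  #10 SA[10]=0  'cbcbcbcbccabbac'
  #11 SA[11]=2  'cbcbcbccabbac'
  #12 SA[12]=4  'cbcbccabbac'
  #13 SA[13]=6  'cbccabbac'
  #14 SA[14]=8  'ccabbac'

[10, 13, 12, 11, 1, 3, 5, 7, 14, 9, 0, 2, 4, 6, 8]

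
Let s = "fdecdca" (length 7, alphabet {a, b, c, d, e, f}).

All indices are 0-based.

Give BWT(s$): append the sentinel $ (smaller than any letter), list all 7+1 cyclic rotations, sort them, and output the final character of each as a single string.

rank  rotation  last
    0  $fdecdca  a
    1  a$fdecdc  c
    2  ca$fdecd  d
    3  cdca$fde  e
    4  dca$fdec  c
    5  decdca$f  f
    6  ecdca$fd  d
    7  fdecdca$  $

acdecfd$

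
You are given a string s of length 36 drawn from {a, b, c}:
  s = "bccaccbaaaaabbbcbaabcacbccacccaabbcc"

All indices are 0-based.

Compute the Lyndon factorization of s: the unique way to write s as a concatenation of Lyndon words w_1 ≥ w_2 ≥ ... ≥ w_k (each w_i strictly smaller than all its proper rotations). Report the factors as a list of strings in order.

emit factor 1: 'bcc' (i=0, period=3)
emit factor 2: 'accb' (i=3, period=4)
emit factor 3: 'aaaaabbbcbaabcacbccacccaabbcc' (i=7, period=29)

["bcc", "accb", "aaaaabbbcbaabcacbccacccaabbcc"]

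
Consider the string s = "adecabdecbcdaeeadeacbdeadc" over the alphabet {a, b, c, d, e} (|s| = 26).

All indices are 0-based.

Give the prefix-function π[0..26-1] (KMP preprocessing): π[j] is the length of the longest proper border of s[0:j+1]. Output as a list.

π[0] = 0
j=1 s[j]='d': π[1]=0 (border '')
j=2 s[j]='e': π[2]=0 (border '')
j=3 s[j]='c': π[3]=0 (border '')
j=4 s[j]='a': π[4]=1 (border 'a')
j=5 s[j]='b': k: 1→0; π[5]=0 (border '')
j=6 s[j]='d': π[6]=0 (border '')
j=7 s[j]='e': π[7]=0 (border '')
j=8 s[j]='c': π[8]=0 (border '')
j=9 s[j]='b': π[9]=0 (border '')
j=10 s[j]='c': π[10]=0 (border '')
j=11 s[j]='d': π[11]=0 (border '')
j=12 s[j]='a': π[12]=1 (border 'a')
j=13 s[j]='e': k: 1→0; π[13]=0 (border '')
j=14 s[j]='e': π[14]=0 (border '')
j=15 s[j]='a': π[15]=1 (border 'a')
j=16 s[j]='d': π[16]=2 (border 'ad')
j=17 s[j]='e': π[17]=3 (border 'ade')
j=18 s[j]='a': k: 3→0; π[18]=1 (border 'a')
j=19 s[j]='c': k: 1→0; π[19]=0 (border '')
j=20 s[j]='b': π[20]=0 (border '')
j=21 s[j]='d': π[21]=0 (border '')
j=22 s[j]='e': π[22]=0 (border '')
j=23 s[j]='a': π[23]=1 (border 'a')
j=24 s[j]='d': π[24]=2 (border 'ad')
j=25 s[j]='c': k: 2→0; π[25]=0 (border '')

[0, 0, 0, 0, 1, 0, 0, 0, 0, 0, 0, 0, 1, 0, 0, 1, 2, 3, 1, 0, 0, 0, 0, 1, 2, 0]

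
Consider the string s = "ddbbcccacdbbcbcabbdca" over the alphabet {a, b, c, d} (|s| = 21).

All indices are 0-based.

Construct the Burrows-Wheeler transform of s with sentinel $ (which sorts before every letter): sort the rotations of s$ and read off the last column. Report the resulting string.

rank  rotation                last
    0  $ddbbcccacdbbcbcabbdca  a
    1  a$ddbbcccacdbbcbcabbdc  c
    2  abbdca$ddbbcccacdbbcbc  c
    3  acdbbcbcabbdca$ddbbccc  c
    4  bbcbcabbdca$ddbbcccacd  d
    5  bbcccacdbbcbcabbdca$dd  d
    6  bbdca$ddbbcccacdbbcbca  a
    7  bcabbdca$ddbbcccacdbbc  c
    8  bcbcabbdca$ddbbcccacdb  b
    9  bcccacdbbcbcabbdca$ddb  b
   10  bdca$ddbbcccacdbbcbcab  b
   11  ca$ddbbcccacdbbcbcabbd  d
   12  cabbdca$ddbbcccacdbbcb  b
   13  cacdbbcbcabbdca$ddbbcc  c
   14  cbcabbdca$ddbbcccacdbb  b
   15  ccacdbbcbcabbdca$ddbbc  c
   16  cccacdbbcbcabbdca$ddbb  b
   17  cdbbcbcabbdca$ddbbccca  a
   18  dbbcbcabbdca$ddbbcccac  c
   19  dbbcccacdbbcbcabbdca$d  d
   20  dca$ddbbcccacdbbcbcabb  b
   21  ddbbcccacdbbcbcabbdca$  $

acccddacbbbdbcbcbacdb$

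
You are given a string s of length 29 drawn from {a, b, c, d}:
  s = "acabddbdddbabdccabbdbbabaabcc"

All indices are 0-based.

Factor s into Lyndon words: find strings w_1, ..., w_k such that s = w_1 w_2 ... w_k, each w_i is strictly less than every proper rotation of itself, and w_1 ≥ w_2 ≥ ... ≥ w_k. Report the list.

["ac", "abddbdddb", "abdcc", "abbdbb", "ab", "aabcc"]

emit factor 1: 'ac' (i=0, period=2)
emit factor 2: 'abddbdddb' (i=2, period=9)
emit factor 3: 'abdcc' (i=11, period=5)
emit factor 4: 'abbdbb' (i=16, period=6)
emit factor 5: 'ab' (i=22, period=2)
emit factor 6: 'aabcc' (i=24, period=5)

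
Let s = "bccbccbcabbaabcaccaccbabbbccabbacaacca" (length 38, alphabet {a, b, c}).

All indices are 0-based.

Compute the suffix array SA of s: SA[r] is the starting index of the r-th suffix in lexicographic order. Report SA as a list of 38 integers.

[37, 11, 33, 8, 28, 22, 12, 31, 34, 15, 18, 10, 21, 30, 9, 29, 23, 24, 6, 13, 25, 3, 0, 36, 32, 7, 27, 14, 17, 20, 5, 2, 35, 26, 16, 19, 4, 1]

rank | idx | suffix
   0 |  37 | a
   1 |  11 | aabcaccaccbabbbccabbacaacca
   2 |  33 | aacca
   3 |   8 | abbaabcaccaccbabbbccabbacaacca
   4 |  28 | abbacaacca
   5 |  22 | abbbccabbacaacca
   6 |  12 | abcaccaccbabbbccabbacaacca
   7 |  31 | acaacca
   8 |  34 | acca
   9 |  15 | accaccbabbbccabbacaacca
  10 |  18 | accbabbbccabbacaacca
  11 |  10 | baabcaccaccbabbbccabbacaacca
  12 |  21 | babbbccabbacaacca
  13 |  30 | bacaacca
  14 |   9 | bbaabcaccaccbabbbccabbacaacca
  15 |  29 | bbacaacca
  16 |  23 | bbbccabbacaacca
  17 |  24 | bbccabbacaacca
  18 |   6 | bcabbaabcaccaccbabbbccabbacaacca
  19 |  13 | bcaccaccbabbbccabbacaacca
  20 |  25 | bccabbacaacca
  21 |   3 | bccbcabbaabcaccaccbabbbccabbacaacca
  22 |   0 | bccbccbcabbaabcaccaccbabbbccabbacaacca
  23 |  36 | ca
  24 |  32 | caacca
  25 |   7 | cabbaabcaccaccbabbbccabbacaacca
  26 |  27 | cabbacaacca
  27 |  14 | caccaccbabbbccabbacaacca
  28 |  17 | caccbabbbccabbacaacca
  29 |  20 | cbabbbccabbacaacca
  30 |   5 | cbcabbaabcaccaccbabbbccabbacaacca
  31 |   2 | cbccbcabbaabcaccaccbabbbccabbacaacca
  32 |  35 | cca
  33 |  26 | ccabbacaacca
  34 |  16 | ccaccbabbbccabbacaacca
  35 |  19 | ccbabbbccabbacaacca
  36 |   4 | ccbcabbaabcaccaccbabbbccabbacaacca
  37 |   1 | ccbccbcabbaabcaccaccbabbbccabbacaacca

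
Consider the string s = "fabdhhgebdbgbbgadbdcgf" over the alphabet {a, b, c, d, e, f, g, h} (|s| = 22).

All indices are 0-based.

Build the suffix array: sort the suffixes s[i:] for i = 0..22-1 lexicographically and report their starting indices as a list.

rank→(start, suffix):
  0 → (1, 'abdhhgebdbgbbgadbdcgf')
  1 → (15, 'adbdcgf')
  2 → (12, 'bbgadbdcgf')
  3 → (8, 'bdbgbbgadbdcgf')
  4 → (17, 'bdcgf')
  5 → (2, 'bdhhgebdbgbbgadbdcgf')
  6 → (13, 'bgadbdcgf')
  7 → (10, 'bgbbgadbdcgf')
  8 → (19, 'cgf')
  9 → (16, 'dbdcgf')
  10 → (9, 'dbgbbgadbdcgf')
  11 → (18, 'dcgf')
  12 → (3, 'dhhgebdbgbbgadbdcgf')
  13 → (7, 'ebdbgbbgadbdcgf')
  14 → (21, 'f')
  15 → (0, 'fabdhhgebdbgbbgadbdcgf')
  16 → (14, 'gadbdcgf')
  17 → (11, 'gbbgadbdcgf')
  18 → (6, 'gebdbgbbgadbdcgf')
  19 → (20, 'gf')
  20 → (5, 'hgebdbgbbgadbdcgf')
  21 → (4, 'hhgebdbgbbgadbdcgf')

[1, 15, 12, 8, 17, 2, 13, 10, 19, 16, 9, 18, 3, 7, 21, 0, 14, 11, 6, 20, 5, 4]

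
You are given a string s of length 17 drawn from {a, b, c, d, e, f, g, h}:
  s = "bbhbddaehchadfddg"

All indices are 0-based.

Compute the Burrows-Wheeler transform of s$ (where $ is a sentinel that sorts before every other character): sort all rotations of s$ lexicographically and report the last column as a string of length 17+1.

ghd$hbhdbfadaddcbe

rank  rotation            last
    0  $bbhbddaehchadfddg  g
    1  adfddg$bbhbddaehch  h
    2  aehchadfddg$bbhbdd  d
    3  bbhbddaehchadfddg$  $
    4  bddaehchadfddg$bbh  h
    5  bhbddaehchadfddg$b  b
    6  chadfddg$bbhbddaeh  h
    7  daehchadfddg$bbhbd  d
    8  ddaehchadfddg$bbhb  b
    9  ddg$bbhbddaehchadf  f
   10  dfddg$bbhbddaehcha  a
   11  dg$bbhbddaehchadfd  d
   12  ehchadfddg$bbhbdda  a
   13  fddg$bbhbddaehchad  d
   14  g$bbhbddaehchadfdd  d
   15  hadfddg$bbhbddaehc  c
   16  hbddaehchadfddg$bb  b
   17  hchadfddg$bbhbddae  e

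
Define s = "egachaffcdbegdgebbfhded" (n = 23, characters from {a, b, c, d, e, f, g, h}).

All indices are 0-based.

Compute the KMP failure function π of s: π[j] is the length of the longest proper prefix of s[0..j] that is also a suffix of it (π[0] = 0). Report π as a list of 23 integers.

π[0] = 0
j=1 s[j]='g': π[1]=0 (border '')
j=2 s[j]='a': π[2]=0 (border '')
j=3 s[j]='c': π[3]=0 (border '')
j=4 s[j]='h': π[4]=0 (border '')
j=5 s[j]='a': π[5]=0 (border '')
j=6 s[j]='f': π[6]=0 (border '')
j=7 s[j]='f': π[7]=0 (border '')
j=8 s[j]='c': π[8]=0 (border '')
j=9 s[j]='d': π[9]=0 (border '')
j=10 s[j]='b': π[10]=0 (border '')
j=11 s[j]='e': π[11]=1 (border 'e')
j=12 s[j]='g': π[12]=2 (border 'eg')
j=13 s[j]='d': k: 2→0; π[13]=0 (border '')
j=14 s[j]='g': π[14]=0 (border '')
j=15 s[j]='e': π[15]=1 (border 'e')
j=16 s[j]='b': k: 1→0; π[16]=0 (border '')
j=17 s[j]='b': π[17]=0 (border '')
j=18 s[j]='f': π[18]=0 (border '')
j=19 s[j]='h': π[19]=0 (border '')
j=20 s[j]='d': π[20]=0 (border '')
j=21 s[j]='e': π[21]=1 (border 'e')
j=22 s[j]='d': k: 1→0; π[22]=0 (border '')

[0, 0, 0, 0, 0, 0, 0, 0, 0, 0, 0, 1, 2, 0, 0, 1, 0, 0, 0, 0, 0, 1, 0]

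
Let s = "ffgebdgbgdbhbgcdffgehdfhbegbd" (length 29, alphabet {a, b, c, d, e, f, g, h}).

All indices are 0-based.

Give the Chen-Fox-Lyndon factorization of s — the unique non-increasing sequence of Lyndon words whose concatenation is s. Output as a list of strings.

emit factor 1: 'ffg' (i=0, period=3)
emit factor 2: 'e' (i=3, period=1)
emit factor 3: 'bdgbgdbhbgcdffgehdfhbeg' (i=4, period=23)
emit factor 4: 'bd' (i=27, period=2)

["ffg", "e", "bdgbgdbhbgcdffgehdfhbeg", "bd"]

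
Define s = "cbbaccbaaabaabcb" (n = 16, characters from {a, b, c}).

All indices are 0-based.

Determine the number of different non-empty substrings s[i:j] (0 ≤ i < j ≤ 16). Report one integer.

rank→(start, suffix):
  0 → (7, 'aaabaabcb')
  1 → (8, 'aabaabcb')
  2 → (11, 'aabcb')
  3 → (9, 'abaabcb')
  4 → (12, 'abcb')
  5 → (3, 'accbaaabaabcb')
  6 → (15, 'b')
  7 → (6, 'baaabaabcb')
  8 → (10, 'baabcb')
  9 → (2, 'baccbaaabaabcb')
  10 → (1, 'bbaccbaaabaabcb')
  11 → (13, 'bcb')
  12 → (14, 'cb')
  13 → (5, 'cbaaabaabcb')
  14 → (0, 'cbbaccbaaabaabcb')
  15 → (4, 'ccbaaabaabcb')

SA = [7, 8, 11, 9, 12, 3, 15, 6, 10, 2, 1, 13, 14, 5, 0, 4]
i: (SA[i-1],SA[i]) lcp shared
  1: (7,8) 2 'aa'
  2: (8,11) 3 'aab'
  3: (11,9) 1 'a'
  4: (9,12) 2 'ab'
  5: (12,3) 1 'a'
  6: (3,15) 0 ''
  7: (15,6) 1 'b'
  8: (6,10) 3 'baa'
  9: (10,2) 2 'ba'
  10: (2,1) 1 'b'
  11: (1,13) 1 'b'
  12: (13,14) 0 ''
  13: (14,5) 2 'cb'
  14: (5,0) 2 'cb'
  15: (0,4) 1 'c'

n(n+1)/2 = 16·17/2 = 136
Σ LCP = 0 + 2 + 3 + 1 + 2 + 1 + 0 + 1 + 3 + 2 + 1 + 1 + 0 + 2 + 2 + 1 = 22
distinct = 136 − 22 = 114

114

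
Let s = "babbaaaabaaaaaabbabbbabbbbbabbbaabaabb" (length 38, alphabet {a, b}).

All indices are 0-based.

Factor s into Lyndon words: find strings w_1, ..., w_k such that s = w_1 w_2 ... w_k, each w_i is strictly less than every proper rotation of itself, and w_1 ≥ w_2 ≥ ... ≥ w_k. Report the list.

["b", "abb", "aaaab", "aaaaaabbabbbabbbbbabbbaabaabb"]

emit factor 1: 'b' (i=0, period=1)
emit factor 2: 'abb' (i=1, period=3)
emit factor 3: 'aaaab' (i=4, period=5)
emit factor 4: 'aaaaaabbabbbabbbbbabbbaabaabb' (i=9, period=29)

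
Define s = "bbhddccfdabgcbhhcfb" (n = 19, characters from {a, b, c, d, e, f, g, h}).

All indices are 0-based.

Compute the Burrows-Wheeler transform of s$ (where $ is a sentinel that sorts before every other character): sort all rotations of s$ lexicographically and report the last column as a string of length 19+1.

bdf$abcgdhcfdhccbhbb

rank  rotation              last
    0  $bbhddccfdabgcbhhcfb  b
    1  abgcbhhcfb$bbhddccfd  d
    2  b$bbhddccfdabgcbhhcf  f
    3  bbhddccfdabgcbhhcfb$  $
    4  bgcbhhcfb$bbhddccfda  a
    5  bhddccfdabgcbhhcfb$b  b
    6  bhhcfb$bbhddccfdabgc  c
    7  cbhhcfb$bbhddccfdabg  g
    8  ccfdabgcbhhcfb$bbhdd  d
    9  cfb$bbhddccfdabgcbhh  h
   10  cfdabgcbhhcfb$bbhddc  c
   11  dabgcbhhcfb$bbhddccf  f
   12  dccfdabgcbhhcfb$bbhd  d
   13  ddccfdabgcbhhcfb$bbh  h
   14  fb$bbhddccfdabgcbhhc  c
   15  fdabgcbhhcfb$bbhddcc  c
   16  gcbhhcfb$bbhddccfdab  b
   17  hcfb$bbhddccfdabgcbh  h
   18  hddccfdabgcbhhcfb$bb  b
   19  hhcfb$bbhddccfdabgcb  b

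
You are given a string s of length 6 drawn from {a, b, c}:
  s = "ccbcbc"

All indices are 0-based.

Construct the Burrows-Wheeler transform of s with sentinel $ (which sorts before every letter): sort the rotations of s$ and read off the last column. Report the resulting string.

rank  rotation last
    0  $ccbcbc  c
    1  bc$ccbc  c
    2  bcbc$cc  c
    3  c$ccbcb  b
    4  cbc$ccb  b
    5  cbcbc$c  c
    6  ccbcbc$  $

cccbbc$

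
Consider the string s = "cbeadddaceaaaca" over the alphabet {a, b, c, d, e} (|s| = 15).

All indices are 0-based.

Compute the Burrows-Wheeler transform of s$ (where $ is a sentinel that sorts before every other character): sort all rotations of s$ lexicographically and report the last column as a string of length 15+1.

aceaadeca$addacb

rank  rotation          last
    0  $cbeadddaceaaaca  a
    1  a$cbeadddaceaaac  c
    2  aaaca$cbeadddace  e
    3  aaca$cbeadddacea  a
    4  aca$cbeadddaceaa  a
    5  aceaaaca$cbeaddd  d
    6  adddaceaaaca$cbe  e
    7  beadddaceaaaca$c  c
    8  ca$cbeadddaceaaa  a
    9  cbeadddaceaaaca$  $
   10  ceaaaca$cbeaddda  a
   11  daceaaaca$cbeadd  d
   12  ddaceaaaca$cbead  d
   13  dddaceaaaca$cbea  a
   14  eaaaca$cbeadddac  c
   15  eadddaceaaaca$cb  b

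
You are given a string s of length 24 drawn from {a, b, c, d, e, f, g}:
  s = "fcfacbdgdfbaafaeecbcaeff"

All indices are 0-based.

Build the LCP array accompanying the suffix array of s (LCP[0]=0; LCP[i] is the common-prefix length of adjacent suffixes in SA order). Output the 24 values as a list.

[0, 1, 1, 2, 1, 0, 1, 1, 0, 1, 2, 1, 0, 1, 0, 1, 1, 0, 1, 2, 1, 1, 1, 0]

sorted suffixes:
  #0 SA[0]=11  'aafaeecbcaeff'
  #1 SA[1]=3  'acbdgdfbaafaeecbcaeff'
  #2 SA[2]=14  'aeecbcaeff'
  #3 SA[3]=20  'aeff'
  #4 SA[4]=12  'afaeecbcaeff'
  #5 SA[5]=10  'baafaeecbcaeff'
  #6 SA[6]=18  'bcaeff'
  #7 SA[7]=5  'bdgdfbaafaeecbcaeff'
  #8 SA[8]=19  'caeff'
  #9 SA[9]=17  'cbcaeff'
  #10 SA[10]=4  'cbdgdfbaafaeecbcaeff'
  #11 SA[11]=1  'cfacbdgdfbaafaeecbcaeff'
  #12 SA[12]=8  'dfbaafaeecbcaeff'
  #13 SA[13]=6  'dgdfbaafaeecbcaeff'
  #14 SA[14]=16  'ecbcaeff'
  #15 SA[15]=15  'eecbcaeff'
  #16 SA[16]=21  'eff'
  #17 SA[17]=23  'f'
  #18 SA[18]=2  'facbdgdfbaafaeecbcaeff'
  #19 SA[19]=13  'faeecbcaeff'
  #20 SA[20]=9  'fbaafaeecbcaeff'
  #21 SA[21]=0  'fcfacbdgdfbaafaeecbcaeff'
  #22 SA[22]=22  'ff'
  #23 SA[23]=7  'gdfbaafaeecbcaeff'

SA = [11, 3, 14, 20, 12, 10, 18, 5, 19, 17, 4, 1, 8, 6, 16, 15, 21, 23, 2, 13, 9, 0, 22, 7]
rank  pair      lcp
   1  s[11:],s[3:]  1  'a'
   2  s[3:],s[14:]  1  'a'
   3  s[14:],s[20:]  2  'ae'
   4  s[20:],s[12:]  1  'a'
   5  s[12:],s[10:]  0  ''
   6  s[10:],s[18:]  1  'b'
   7  s[18:],s[5:]  1  'b'
   8  s[5:],s[19:]  0  ''
   9  s[19:],s[17:]  1  'c'
  10  s[17:],s[4:]  2  'cb'
  11  s[4:],s[1:]  1  'c'
  12  s[1:],s[8:]  0  ''
  13  s[8:],s[6:]  1  'd'
  14  s[6:],s[16:]  0  ''
  15  s[16:],s[15:]  1  'e'
  16  s[15:],s[21:]  1  'e'
  17  s[21:],s[23:]  0  ''
  18  s[23:],s[2:]  1  'f'
  19  s[2:],s[13:]  2  'fa'
  20  s[13:],s[9:]  1  'f'
  21  s[9:],s[0:]  1  'f'
  22  s[0:],s[22:]  1  'f'
  23  s[22:],s[7:]  0  ''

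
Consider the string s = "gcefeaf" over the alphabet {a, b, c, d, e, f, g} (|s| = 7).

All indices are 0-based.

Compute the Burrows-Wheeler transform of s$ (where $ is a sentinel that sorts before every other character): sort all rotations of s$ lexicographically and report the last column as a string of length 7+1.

rank  rotation  last
    0  $gcefeaf  f
    1  af$gcefe  e
    2  cefeaf$g  g
    3  eaf$gcef  f
    4  efeaf$gc  c
    5  f$gcefea  a
    6  feaf$gce  e
    7  gcefeaf$  $

fegfcae$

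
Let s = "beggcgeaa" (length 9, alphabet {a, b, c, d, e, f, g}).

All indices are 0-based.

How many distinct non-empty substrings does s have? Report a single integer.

41

sorted suffixes:
  #0 SA[0]=8  'a'
  #1 SA[1]=7  'aa'
  #2 SA[2]=0  'beggcgeaa'
  #3 SA[3]=4  'cgeaa'
  #4 SA[4]=6  'eaa'
  #5 SA[5]=1  'eggcgeaa'
  #6 SA[6]=3  'gcgeaa'
  #7 SA[7]=5  'geaa'
  #8 SA[8]=2  'ggcgeaa'

SA = [8, 7, 0, 4, 6, 1, 3, 5, 2]
i: (SA[i-1],SA[i]) lcp shared
  1: (8,7) 1 'a'
  2: (7,0) 0 ''
  3: (0,4) 0 ''
  4: (4,6) 0 ''
  5: (6,1) 1 'e'
  6: (1,3) 0 ''
  7: (3,5) 1 'g'
  8: (5,2) 1 'g'

n(n+1)/2 = 9·10/2 = 45
Σ LCP = 0 + 1 + 0 + 0 + 0 + 1 + 0 + 1 + 1 = 4
distinct = 45 − 4 = 41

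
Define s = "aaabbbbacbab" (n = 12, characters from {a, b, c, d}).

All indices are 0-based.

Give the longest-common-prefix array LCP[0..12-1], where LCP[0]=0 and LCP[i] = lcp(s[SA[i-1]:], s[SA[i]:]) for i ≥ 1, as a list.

[0, 2, 1, 2, 1, 0, 1, 2, 1, 2, 3, 0]

rank→(start, suffix):
  0 → (0, 'aaabbbbacbab')
  1 → (1, 'aabbbbacbab')
  2 → (10, 'ab')
  3 → (2, 'abbbbacbab')
  4 → (7, 'acbab')
  5 → (11, 'b')
  6 → (9, 'bab')
  7 → (6, 'bacbab')
  8 → (5, 'bbacbab')
  9 → (4, 'bbbacbab')
  10 → (3, 'bbbbacbab')
  11 → (8, 'cbab')

SA = [0, 1, 10, 2, 7, 11, 9, 6, 5, 4, 3, 8]
rank  pair      lcp
   1  s[0:],s[1:]  2  'aa'
   2  s[1:],s[10:]  1  'a'
   3  s[10:],s[2:]  2  'ab'
   4  s[2:],s[7:]  1  'a'
   5  s[7:],s[11:]  0  ''
   6  s[11:],s[9:]  1  'b'
   7  s[9:],s[6:]  2  'ba'
   8  s[6:],s[5:]  1  'b'
   9  s[5:],s[4:]  2  'bb'
  10  s[4:],s[3:]  3  'bbb'
  11  s[3:],s[8:]  0  ''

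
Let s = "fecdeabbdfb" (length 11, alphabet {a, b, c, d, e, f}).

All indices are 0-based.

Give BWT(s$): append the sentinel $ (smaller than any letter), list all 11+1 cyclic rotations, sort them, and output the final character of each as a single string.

befabecbdfd$

rank  rotation      last
    0  $fecdeabbdfb  b
    1  abbdfb$fecde  e
    2  b$fecdeabbdf  f
    3  bbdfb$fecdea  a
    4  bdfb$fecdeab  b
    5  cdeabbdfb$fe  e
    6  deabbdfb$fec  c
    7  dfb$fecdeabb  b
    8  eabbdfb$fecd  d
    9  ecdeabbdfb$f  f
   10  fb$fecdeabbd  d
   11  fecdeabbdfb$  $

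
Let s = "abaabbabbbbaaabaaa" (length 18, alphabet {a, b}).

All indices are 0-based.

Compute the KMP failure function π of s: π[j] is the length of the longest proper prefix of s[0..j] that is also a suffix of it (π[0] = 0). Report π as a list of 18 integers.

π[0] = 0
j=1 s[j]='b': π[1]=0 (border '')
j=2 s[j]='a': π[2]=1 (border 'a')
j=3 s[j]='a': k: 1→0; π[3]=1 (border 'a')
j=4 s[j]='b': π[4]=2 (border 'ab')
j=5 s[j]='b': k: 2→0; π[5]=0 (border '')
j=6 s[j]='a': π[6]=1 (border 'a')
j=7 s[j]='b': π[7]=2 (border 'ab')
j=8 s[j]='b': k: 2→0; π[8]=0 (border '')
j=9 s[j]='b': π[9]=0 (border '')
j=10 s[j]='b': π[10]=0 (border '')
j=11 s[j]='a': π[11]=1 (border 'a')
j=12 s[j]='a': k: 1→0; π[12]=1 (border 'a')
j=13 s[j]='a': k: 1→0; π[13]=1 (border 'a')
j=14 s[j]='b': π[14]=2 (border 'ab')
j=15 s[j]='a': π[15]=3 (border 'aba')
j=16 s[j]='a': π[16]=4 (border 'abaa')
j=17 s[j]='a': k: 4→1→0; π[17]=1 (border 'a')

[0, 0, 1, 1, 2, 0, 1, 2, 0, 0, 0, 1, 1, 1, 2, 3, 4, 1]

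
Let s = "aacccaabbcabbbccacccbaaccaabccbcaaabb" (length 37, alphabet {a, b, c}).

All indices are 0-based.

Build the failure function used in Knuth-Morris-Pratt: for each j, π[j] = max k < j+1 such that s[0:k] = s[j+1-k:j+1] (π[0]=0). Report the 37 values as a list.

π[0] = 0
j=1 s[j]='a': π[1]=1 (border 'a')
j=2 s[j]='c': k: 1→0; π[2]=0 (border '')
j=3 s[j]='c': π[3]=0 (border '')
j=4 s[j]='c': π[4]=0 (border '')
j=5 s[j]='a': π[5]=1 (border 'a')
j=6 s[j]='a': π[6]=2 (border 'aa')
j=7 s[j]='b': k: 2→1→0; π[7]=0 (border '')
j=8 s[j]='b': π[8]=0 (border '')
j=9 s[j]='c': π[9]=0 (border '')
j=10 s[j]='a': π[10]=1 (border 'a')
j=11 s[j]='b': k: 1→0; π[11]=0 (border '')
j=12 s[j]='b': π[12]=0 (border '')
j=13 s[j]='b': π[13]=0 (border '')
j=14 s[j]='c': π[14]=0 (border '')
j=15 s[j]='c': π[15]=0 (border '')
j=16 s[j]='a': π[16]=1 (border 'a')
j=17 s[j]='c': k: 1→0; π[17]=0 (border '')
j=18 s[j]='c': π[18]=0 (border '')
j=19 s[j]='c': π[19]=0 (border '')
j=20 s[j]='b': π[20]=0 (border '')
j=21 s[j]='a': π[21]=1 (border 'a')
j=22 s[j]='a': π[22]=2 (border 'aa')
j=23 s[j]='c': π[23]=3 (border 'aac')
j=24 s[j]='c': π[24]=4 (border 'aacc')
j=25 s[j]='a': k: 4→0; π[25]=1 (border 'a')
j=26 s[j]='a': π[26]=2 (border 'aa')
j=27 s[j]='b': k: 2→1→0; π[27]=0 (border '')
j=28 s[j]='c': π[28]=0 (border '')
j=29 s[j]='c': π[29]=0 (border '')
j=30 s[j]='b': π[30]=0 (border '')
j=31 s[j]='c': π[31]=0 (border '')
j=32 s[j]='a': π[32]=1 (border 'a')
j=33 s[j]='a': π[33]=2 (border 'aa')
j=34 s[j]='a': k: 2→1; π[34]=2 (border 'aa')
j=35 s[j]='b': k: 2→1→0; π[35]=0 (border '')
j=36 s[j]='b': π[36]=0 (border '')

[0, 1, 0, 0, 0, 1, 2, 0, 0, 0, 1, 0, 0, 0, 0, 0, 1, 0, 0, 0, 0, 1, 2, 3, 4, 1, 2, 0, 0, 0, 0, 0, 1, 2, 2, 0, 0]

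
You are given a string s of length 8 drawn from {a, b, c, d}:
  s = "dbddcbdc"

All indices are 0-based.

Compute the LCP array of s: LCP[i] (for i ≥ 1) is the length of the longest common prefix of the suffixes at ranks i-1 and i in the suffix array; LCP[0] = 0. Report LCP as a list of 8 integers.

[0, 2, 0, 1, 0, 1, 2, 1]

rank | idx | suffix
   0 |   5 | bdc
   1 |   1 | bddcbdc
   2 |   7 | c
   3 |   4 | cbdc
   4 |   0 | dbddcbdc
   5 |   6 | dc
   6 |   3 | dcbdc
   7 |   2 | ddcbdc

SA = [5, 1, 7, 4, 0, 6, 3, 2]
rank  pair      lcp
   1  s[5:],s[1:]  2  'bd'
   2  s[1:],s[7:]  0  ''
   3  s[7:],s[4:]  1  'c'
   4  s[4:],s[0:]  0  ''
   5  s[0:],s[6:]  1  'd'
   6  s[6:],s[3:]  2  'dc'
   7  s[3:],s[2:]  1  'd'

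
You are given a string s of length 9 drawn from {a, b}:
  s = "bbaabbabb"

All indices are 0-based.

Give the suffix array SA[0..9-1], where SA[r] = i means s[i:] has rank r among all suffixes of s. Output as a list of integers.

sorted suffixes:
  #0 SA[0]=2  'aabbabb'
  #1 SA[1]=6  'abb'
  #2 SA[2]=3  'abbabb'
  #3 SA[3]=8  'b'
  #4 SA[4]=1  'baabbabb'
  #5 SA[5]=5  'babb'
  #6 SA[6]=7  'bb'
  #7 SA[7]=0  'bbaabbabb'
  #8 SA[8]=4  'bbabb'

[2, 6, 3, 8, 1, 5, 7, 0, 4]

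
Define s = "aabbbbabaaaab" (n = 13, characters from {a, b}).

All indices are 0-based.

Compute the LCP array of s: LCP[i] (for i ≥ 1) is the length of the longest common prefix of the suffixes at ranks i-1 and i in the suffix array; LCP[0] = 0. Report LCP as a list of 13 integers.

rank→(start, suffix):
  0 → (8, 'aaaab')
  1 → (9, 'aaab')
  2 → (10, 'aab')
  3 → (0, 'aabbbbabaaaab')
  4 → (11, 'ab')
  5 → (6, 'abaaaab')
  6 → (1, 'abbbbabaaaab')
  7 → (12, 'b')
  8 → (7, 'baaaab')
  9 → (5, 'babaaaab')
  10 → (4, 'bbabaaaab')
  11 → (3, 'bbbabaaaab')
  12 → (2, 'bbbbabaaaab')

SA = [8, 9, 10, 0, 11, 6, 1, 12, 7, 5, 4, 3, 2]
[i] adj suffixes → lcp
  [1] 8/9 → 3 ('aaa')
  [2] 9/10 → 2 ('aa')
  [3] 10/0 → 3 ('aab')
  [4] 0/11 → 1 ('a')
  [5] 11/6 → 2 ('ab')
  [6] 6/1 → 2 ('ab')
  [7] 1/12 → 0 ('')
  [8] 12/7 → 1 ('b')
  [9] 7/5 → 2 ('ba')
  [10] 5/4 → 1 ('b')
  [11] 4/3 → 2 ('bb')
  [12] 3/2 → 3 ('bbb')

[0, 3, 2, 3, 1, 2, 2, 0, 1, 2, 1, 2, 3]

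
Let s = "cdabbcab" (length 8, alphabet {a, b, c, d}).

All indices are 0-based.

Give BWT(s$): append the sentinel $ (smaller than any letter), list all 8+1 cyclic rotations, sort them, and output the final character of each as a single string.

rank  rotation   last
    0  $cdabbcab  b
    1  ab$cdabbc  c
    2  abbcab$cd  d
    3  b$cdabbca  a
    4  bbcab$cda  a
    5  bcab$cdab  b
    6  cab$cdabb  b
    7  cdabbcab$  $
    8  dabbcab$c  c

bcdaabb$c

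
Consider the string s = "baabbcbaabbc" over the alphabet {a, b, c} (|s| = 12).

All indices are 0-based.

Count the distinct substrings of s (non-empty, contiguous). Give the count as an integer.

rank→(start, suffix):
  0 → (7, 'aabbc')
  1 → (1, 'aabbcbaabbc')
  2 → (8, 'abbc')
  3 → (2, 'abbcbaabbc')
  4 → (6, 'baabbc')
  5 → (0, 'baabbcbaabbc')
  6 → (9, 'bbc')
  7 → (3, 'bbcbaabbc')
  8 → (10, 'bc')
  9 → (4, 'bcbaabbc')
  10 → (11, 'c')
  11 → (5, 'cbaabbc')

SA = [7, 1, 8, 2, 6, 0, 9, 3, 10, 4, 11, 5]
rank  pair      lcp
   1  s[7:],s[1:]  5  'aabbc'
   2  s[1:],s[8:]  1  'a'
   3  s[8:],s[2:]  4  'abbc'
   4  s[2:],s[6:]  0  ''
   5  s[6:],s[0:]  6  'baabbc'
   6  s[0:],s[9:]  1  'b'
   7  s[9:],s[3:]  3  'bbc'
   8  s[3:],s[10:]  1  'b'
   9  s[10:],s[4:]  2  'bc'
  10  s[4:],s[11:]  0  ''
  11  s[11:],s[5:]  1  'c'

n(n+1)/2 = 12·13/2 = 78
Σ LCP = 0 + 5 + 1 + 4 + 0 + 6 + 1 + 3 + 1 + 2 + 0 + 1 = 24
distinct = 78 − 24 = 54

54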